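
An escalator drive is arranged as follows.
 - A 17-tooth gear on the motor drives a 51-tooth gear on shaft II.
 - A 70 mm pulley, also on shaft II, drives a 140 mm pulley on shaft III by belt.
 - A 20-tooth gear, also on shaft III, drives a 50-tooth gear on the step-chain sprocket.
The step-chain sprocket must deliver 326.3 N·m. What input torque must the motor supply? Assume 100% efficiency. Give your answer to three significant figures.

21.8 N·m

Overall ratio R = 3 × 2 × 2.5 = 15.
Input torque = output torque / R = 326.3 / 15 = 21.753 N·m.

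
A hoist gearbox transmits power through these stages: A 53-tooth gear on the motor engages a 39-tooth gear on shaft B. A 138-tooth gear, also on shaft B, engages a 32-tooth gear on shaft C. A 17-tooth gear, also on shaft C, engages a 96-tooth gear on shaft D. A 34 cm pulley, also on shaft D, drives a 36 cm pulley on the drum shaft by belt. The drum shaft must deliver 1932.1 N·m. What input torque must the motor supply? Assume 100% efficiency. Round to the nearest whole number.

Overall ratio R = 0.73585 × 0.23188 × 5.6471 × 1.0588 = 1.0202.
Input torque = output torque / R = 1932.1 / 1.0202 = 1893.8 N·m.

1894 N·m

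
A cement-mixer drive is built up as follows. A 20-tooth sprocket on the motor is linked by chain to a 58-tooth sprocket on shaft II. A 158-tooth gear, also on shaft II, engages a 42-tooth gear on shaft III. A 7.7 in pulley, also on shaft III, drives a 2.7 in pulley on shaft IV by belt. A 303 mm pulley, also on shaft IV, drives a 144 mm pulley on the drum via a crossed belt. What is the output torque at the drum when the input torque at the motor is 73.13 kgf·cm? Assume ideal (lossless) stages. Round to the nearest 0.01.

9.39 kgf·cm

After the chain (58/20): 73.13 × 2.9 = 212.08 kgf·cm
After the gear mesh (42/158): 212.08 × 0.26582 = 56.375 kgf·cm
After the belt (2.7/7.7): 56.375 × 0.35065 = 19.768 kgf·cm
After the belt (144/303): 19.768 × 0.47525 = 9.3946 kgf·cm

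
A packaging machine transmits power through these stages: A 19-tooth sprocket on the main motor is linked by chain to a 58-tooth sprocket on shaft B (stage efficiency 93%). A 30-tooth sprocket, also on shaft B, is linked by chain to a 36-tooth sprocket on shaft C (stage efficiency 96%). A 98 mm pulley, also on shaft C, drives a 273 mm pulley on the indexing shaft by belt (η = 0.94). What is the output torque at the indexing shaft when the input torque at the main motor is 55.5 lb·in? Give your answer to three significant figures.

chain 58/19 = 3.0526 → τ = 55.5·3.0526·0.93 = 157.56 lb·in
chain 36/30 = 1.2 → τ = 157.56·1.2·0.96 = 181.51 lb·in
belt 273/98 = 2.7857 → τ = 181.51·2.7857·0.94 = 475.3 lb·in

475 lb·in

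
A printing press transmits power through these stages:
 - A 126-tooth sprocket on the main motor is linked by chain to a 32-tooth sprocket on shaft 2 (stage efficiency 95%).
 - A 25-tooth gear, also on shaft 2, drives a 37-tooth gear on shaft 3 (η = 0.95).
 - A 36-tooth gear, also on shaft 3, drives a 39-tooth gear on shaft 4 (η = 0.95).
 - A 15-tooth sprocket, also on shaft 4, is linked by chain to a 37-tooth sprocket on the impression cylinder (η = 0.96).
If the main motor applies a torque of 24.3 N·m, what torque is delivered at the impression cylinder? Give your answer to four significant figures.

After the chain (32/126): 24.3 × 0.25397 × 0.95 = 5.8629 N·m
After the gear mesh (37/25): 5.8629 × 1.48 × 0.95 = 8.2432 N·m
After the gear mesh (39/36): 8.2432 × 1.0833 × 0.95 = 8.4836 N·m
After the chain (37/15): 8.4836 × 2.4667 × 0.96 = 20.089 N·m

20.09 N·m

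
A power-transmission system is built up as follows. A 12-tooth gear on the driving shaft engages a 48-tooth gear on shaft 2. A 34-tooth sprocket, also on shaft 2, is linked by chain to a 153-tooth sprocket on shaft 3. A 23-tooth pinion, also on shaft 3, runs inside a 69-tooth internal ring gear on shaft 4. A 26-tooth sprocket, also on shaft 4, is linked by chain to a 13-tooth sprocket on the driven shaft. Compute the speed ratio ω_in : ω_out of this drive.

Each stage contributes driven/driver: gear mesh 48/12 = 4, chain 153/34 = 4.5, internal gear 69/23 = 3, chain 13/26 = 0.5.
Overall: 4 × 4.5 × 3 × 0.5 = 27.

27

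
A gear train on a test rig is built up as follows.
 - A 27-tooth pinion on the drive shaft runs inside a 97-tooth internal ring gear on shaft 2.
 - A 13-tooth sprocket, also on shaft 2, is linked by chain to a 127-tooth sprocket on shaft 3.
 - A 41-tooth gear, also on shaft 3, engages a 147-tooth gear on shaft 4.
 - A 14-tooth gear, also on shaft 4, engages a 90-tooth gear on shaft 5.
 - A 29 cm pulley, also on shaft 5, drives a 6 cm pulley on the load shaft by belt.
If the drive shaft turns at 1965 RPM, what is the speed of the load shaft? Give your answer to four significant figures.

11.74 RPM

internal gear 97/27 = 3.5926 → 1965/3.5926 = 546.96 RPM
chain 127/13 = 9.7692 → 546.96/9.7692 = 55.988 RPM
gear mesh 147/41 = 3.5854 → 55.988/3.5854 = 15.616 RPM
gear mesh 90/14 = 6.4286 → 15.616/6.4286 = 2.4291 RPM
belt 6/29 = 0.2069 → 2.4291/0.2069 = 11.741 RPM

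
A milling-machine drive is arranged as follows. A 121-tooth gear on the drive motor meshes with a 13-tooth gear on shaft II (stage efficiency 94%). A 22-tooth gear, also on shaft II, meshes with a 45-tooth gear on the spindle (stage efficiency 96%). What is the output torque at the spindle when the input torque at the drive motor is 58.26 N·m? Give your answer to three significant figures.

gear mesh 13/121 = 0.10744 → τ = 58.26·0.10744·0.94 = 5.8838 N·m
gear mesh 45/22 = 2.0455 → τ = 5.8838·2.0455·0.96 = 11.554 N·m

11.6 N·m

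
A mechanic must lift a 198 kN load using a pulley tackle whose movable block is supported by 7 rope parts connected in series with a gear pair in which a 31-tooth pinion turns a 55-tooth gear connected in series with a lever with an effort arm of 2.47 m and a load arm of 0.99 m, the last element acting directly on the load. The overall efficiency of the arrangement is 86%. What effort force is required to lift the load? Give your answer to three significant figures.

7.43 kN

Block-and-tackle MA = number of supporting rope parts = 7.
Gear pair MA = 55/31 = 1.7742.
Lever MA = effort arm / load arm = 2.47/0.99 = 2.4949.
Combined ideal MA = 7 × 1.7742 × 2.4949 = 30.986.
Actual MA = 30.986 × 0.86 = 26.648.
Effort = load / actual MA = 198 / 26.648 = 7.4303 kN.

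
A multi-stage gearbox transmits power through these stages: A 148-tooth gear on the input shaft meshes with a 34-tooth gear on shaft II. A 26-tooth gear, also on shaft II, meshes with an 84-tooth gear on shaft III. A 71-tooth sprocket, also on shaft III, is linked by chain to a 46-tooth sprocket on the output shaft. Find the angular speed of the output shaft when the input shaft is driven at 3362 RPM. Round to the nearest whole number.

Gear mesh: ratio = 34/148 = 0.22973, so shaft II turns at 3362 / 0.22973 = 14635 RPM.
Gear mesh: ratio = 84/26 = 3.2308, so shaft III turns at 14635 / 3.2308 = 4529.8 RPM.
Chain: ratio = 46/71 = 0.64789, so the output shaft turns at 4529.8 / 0.64789 = 6991.6 RPM.

6992 RPM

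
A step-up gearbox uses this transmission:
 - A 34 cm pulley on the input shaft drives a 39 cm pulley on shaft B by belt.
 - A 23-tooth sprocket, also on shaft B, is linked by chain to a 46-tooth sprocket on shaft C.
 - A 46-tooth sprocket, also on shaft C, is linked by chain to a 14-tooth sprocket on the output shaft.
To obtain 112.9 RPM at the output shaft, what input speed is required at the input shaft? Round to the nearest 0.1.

Overall ratio R = 1.1471 × 2 × 0.30435 = 0.69821.
Required input speed = output speed × R = 112.9 × 0.69821 = 78.828 RPM.

78.8 RPM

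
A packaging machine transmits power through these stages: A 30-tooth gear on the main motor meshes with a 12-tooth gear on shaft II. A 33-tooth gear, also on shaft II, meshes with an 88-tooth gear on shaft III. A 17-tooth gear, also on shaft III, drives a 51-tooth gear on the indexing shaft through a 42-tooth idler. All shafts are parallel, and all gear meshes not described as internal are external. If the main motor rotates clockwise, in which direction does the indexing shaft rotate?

the main motor → shaft II: external mesh, 1 reversal → CCW.
shaft II → shaft III: external mesh, 1 reversal → CW.
shaft III → the indexing shaft: driver → idler → driven is 2 external meshes, 2 reversals → CW.
4 reversals in total — an even number — so the indexing shaft turns the same way as the main motor.

clockwise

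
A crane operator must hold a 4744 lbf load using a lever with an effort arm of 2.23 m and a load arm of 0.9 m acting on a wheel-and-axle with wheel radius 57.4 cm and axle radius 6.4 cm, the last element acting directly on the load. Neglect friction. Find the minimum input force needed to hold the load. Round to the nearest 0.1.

Lever MA = effort arm / load arm = 2.23/0.9 = 2.4778.
Wheel-and-axle MA = R/r = 57.4/6.4 = 8.9688.
Combined ideal MA = 2.4778 × 8.9688 = 22.223.
Effort = load / MA = 4744 / 22.223 = 213.48 lbf.

213.5 lbf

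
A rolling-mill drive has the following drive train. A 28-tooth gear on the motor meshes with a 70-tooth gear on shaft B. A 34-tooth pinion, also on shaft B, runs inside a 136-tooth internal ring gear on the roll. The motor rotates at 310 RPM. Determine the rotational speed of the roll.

Gear mesh: ratio = 70/28 = 2.5, so shaft B turns at 310 / 2.5 = 124 RPM.
Internal gear: ratio = 136/34 = 4, so the roll turns at 124 / 4 = 31 RPM.

31 RPM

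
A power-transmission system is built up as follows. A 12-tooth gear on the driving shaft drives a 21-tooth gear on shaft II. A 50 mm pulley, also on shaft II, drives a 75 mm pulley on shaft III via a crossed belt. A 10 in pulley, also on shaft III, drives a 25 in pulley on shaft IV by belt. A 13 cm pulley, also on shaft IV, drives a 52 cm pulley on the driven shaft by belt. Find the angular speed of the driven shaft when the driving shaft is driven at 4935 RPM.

Gear mesh: ratio = 21/12 = 1.75, so shaft II turns at 4935 / 1.75 = 2820 RPM.
Belt: ratio = 75/50 = 1.5, so shaft III turns at 2820 / 1.5 = 1880 RPM.
Belt: ratio = 25/10 = 2.5, so shaft IV turns at 1880 / 2.5 = 752 RPM.
Belt: ratio = 52/13 = 4, so the driven shaft turns at 752 / 4 = 188 RPM.

188 RPM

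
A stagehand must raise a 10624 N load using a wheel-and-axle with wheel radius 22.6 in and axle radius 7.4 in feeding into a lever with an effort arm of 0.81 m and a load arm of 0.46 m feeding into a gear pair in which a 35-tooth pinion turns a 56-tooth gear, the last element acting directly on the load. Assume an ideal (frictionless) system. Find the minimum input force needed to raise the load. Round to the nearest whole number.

1235 N

Wheel-and-axle MA = R/r = 22.6/7.4 = 3.0541.
Lever MA = effort arm / load arm = 0.81/0.46 = 1.7609.
Gear pair MA = 56/35 = 1.6.
Combined ideal MA = 3.0541 × 1.7609 × 1.6 = 8.6045.
Effort = load / MA = 10624 / 8.6045 = 1234.7 N.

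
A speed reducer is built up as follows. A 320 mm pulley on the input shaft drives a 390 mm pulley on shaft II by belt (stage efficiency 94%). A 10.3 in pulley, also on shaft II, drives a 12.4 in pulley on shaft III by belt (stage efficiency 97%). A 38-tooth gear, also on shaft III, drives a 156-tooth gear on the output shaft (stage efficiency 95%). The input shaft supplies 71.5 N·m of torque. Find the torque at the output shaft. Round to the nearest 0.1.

373.1 N·m

Belt: ratio = 390/320 = 1.2188; torque at shaft II = 71.5 × 1.2188 × 0.94 = 81.912 N·m.
Belt: ratio = 12.4/10.3 = 1.2039; torque at shaft III = 81.912 × 1.2039 × 0.97 = 95.654 N·m.
Gear mesh: ratio = 156/38 = 4.1053; torque at the output shaft = 95.654 × 4.1053 × 0.95 = 373.05 N·m.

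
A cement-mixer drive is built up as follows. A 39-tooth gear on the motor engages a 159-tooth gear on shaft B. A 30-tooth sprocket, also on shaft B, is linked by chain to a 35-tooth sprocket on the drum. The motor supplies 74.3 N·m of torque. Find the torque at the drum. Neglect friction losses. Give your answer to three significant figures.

353 N·m

After the gear mesh (159/39): 74.3 × 4.0769 = 302.92 N·m
After the chain (35/30): 302.92 × 1.1667 = 353.4 N·m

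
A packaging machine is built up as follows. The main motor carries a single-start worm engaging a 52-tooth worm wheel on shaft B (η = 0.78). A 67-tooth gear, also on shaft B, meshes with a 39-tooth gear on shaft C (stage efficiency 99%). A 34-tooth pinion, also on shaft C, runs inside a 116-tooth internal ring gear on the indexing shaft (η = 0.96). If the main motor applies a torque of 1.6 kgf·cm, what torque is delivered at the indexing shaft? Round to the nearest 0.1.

worm 52/1 = 52 → τ = 1.6·52·0.78 = 64.896 kgf·cm
gear mesh 39/67 = 0.58209 → τ = 64.896·0.58209·0.99 = 37.398 kgf·cm
internal gear 116/34 = 3.4118 → τ = 37.398·3.4118·0.96 = 122.49 kgf·cm

122.5 kgf·cm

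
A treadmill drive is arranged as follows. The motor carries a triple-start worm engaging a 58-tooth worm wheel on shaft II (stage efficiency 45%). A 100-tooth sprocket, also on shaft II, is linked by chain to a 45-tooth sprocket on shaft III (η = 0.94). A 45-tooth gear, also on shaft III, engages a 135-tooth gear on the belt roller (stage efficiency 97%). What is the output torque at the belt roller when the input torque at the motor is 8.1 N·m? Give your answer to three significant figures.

86.7 N·m

After the worm (58/3): 8.1 × 19.333 × 0.45 = 70.47 N·m
After the chain (45/100): 70.47 × 0.45 × 0.94 = 29.809 N·m
After the gear mesh (135/45): 29.809 × 3 × 0.97 = 86.744 N·m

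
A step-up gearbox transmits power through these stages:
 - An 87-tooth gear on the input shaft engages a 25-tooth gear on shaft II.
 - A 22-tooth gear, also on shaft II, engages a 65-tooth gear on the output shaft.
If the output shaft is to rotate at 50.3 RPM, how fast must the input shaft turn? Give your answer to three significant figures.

Overall ratio R = 0.28736 × 2.9545 = 0.84901.
Required input speed = output speed × R = 50.3 × 0.84901 = 42.705 RPM.

42.7 RPM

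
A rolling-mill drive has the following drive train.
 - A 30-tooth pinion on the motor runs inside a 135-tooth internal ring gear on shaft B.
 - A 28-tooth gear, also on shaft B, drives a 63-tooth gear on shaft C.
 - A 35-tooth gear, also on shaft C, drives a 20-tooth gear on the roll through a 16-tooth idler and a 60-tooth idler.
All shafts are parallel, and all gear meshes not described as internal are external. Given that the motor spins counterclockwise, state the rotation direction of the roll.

counterclockwise

the motor → shaft B: internal mesh, same direction → CCW.
shaft B → shaft C: external mesh, 1 reversal → CW.
shaft C → the roll: driver → idler → idler → driven is 3 external meshes, 3 reversals → CCW.
4 reversals in total — an even number — so the roll turns the same way as the motor.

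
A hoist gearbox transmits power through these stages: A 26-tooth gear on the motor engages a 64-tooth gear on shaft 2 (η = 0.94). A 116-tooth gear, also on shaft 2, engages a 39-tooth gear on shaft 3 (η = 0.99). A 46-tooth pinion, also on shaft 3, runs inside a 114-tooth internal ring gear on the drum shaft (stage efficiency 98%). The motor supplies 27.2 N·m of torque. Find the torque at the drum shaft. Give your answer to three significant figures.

50.9 N·m

After the gear mesh (64/26): 27.2 × 2.4615 × 0.94 = 62.937 N·m
After the gear mesh (39/116): 62.937 × 0.33621 × 0.99 = 20.948 N·m
After the internal gear (114/46): 20.948 × 2.4783 × 0.98 = 50.877 N·m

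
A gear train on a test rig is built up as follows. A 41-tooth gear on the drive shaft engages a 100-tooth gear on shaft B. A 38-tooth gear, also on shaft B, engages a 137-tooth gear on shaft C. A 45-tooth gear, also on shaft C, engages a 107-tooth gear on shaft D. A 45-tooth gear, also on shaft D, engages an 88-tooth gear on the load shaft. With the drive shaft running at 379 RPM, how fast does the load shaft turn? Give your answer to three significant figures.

Gear mesh: ratio = 100/41 = 2.439, so shaft B turns at 379 / 2.439 = 155.39 RPM.
Gear mesh: ratio = 137/38 = 3.6053, so shaft C turns at 155.39 / 3.6053 = 43.101 RPM.
Gear mesh: ratio = 107/45 = 2.3778, so shaft D turns at 43.101 / 2.3778 = 18.127 RPM.
Gear mesh: ratio = 88/45 = 1.9556, so the load shaft turns at 18.127 / 1.9556 = 9.2693 RPM.

9.27 RPM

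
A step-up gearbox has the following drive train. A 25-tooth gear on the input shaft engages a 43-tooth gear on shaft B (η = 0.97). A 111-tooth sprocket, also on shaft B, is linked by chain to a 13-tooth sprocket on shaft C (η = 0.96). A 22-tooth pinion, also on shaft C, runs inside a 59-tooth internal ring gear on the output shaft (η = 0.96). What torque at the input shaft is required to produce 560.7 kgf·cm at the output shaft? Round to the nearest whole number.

Overall ratio R = 1.72 × 0.11712 × 2.6818 = 0.54023; overall efficiency η = 0.97 × 0.96 × 0.96 = 0.8940.
Input torque = output torque / (R × η) = 560.7 / (0.54023 × 0.8940) = 1161 kgf·cm.

1161 kgf·cm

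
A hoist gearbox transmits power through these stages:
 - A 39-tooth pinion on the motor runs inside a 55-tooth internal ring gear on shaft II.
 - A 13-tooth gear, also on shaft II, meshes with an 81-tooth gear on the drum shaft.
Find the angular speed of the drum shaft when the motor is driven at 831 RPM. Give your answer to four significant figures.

the motor → shaft II (internal gear, 55/39): 831 ÷ 1.4103 = 589.25 RPM
shaft II → the drum shaft (gear mesh, 81/13): 589.25 ÷ 6.2308 = 94.572 RPM

94.57 RPM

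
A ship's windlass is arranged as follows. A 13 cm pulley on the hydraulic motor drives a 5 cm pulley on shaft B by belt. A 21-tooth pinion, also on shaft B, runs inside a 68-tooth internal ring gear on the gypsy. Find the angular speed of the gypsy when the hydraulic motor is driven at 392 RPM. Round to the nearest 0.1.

314.8 RPM

the hydraulic motor → shaft B (belt, 5/13): 392 ÷ 0.38462 = 1019.2 RPM
shaft B → the gypsy (internal gear, 68/21): 1019.2 ÷ 3.2381 = 314.75 RPM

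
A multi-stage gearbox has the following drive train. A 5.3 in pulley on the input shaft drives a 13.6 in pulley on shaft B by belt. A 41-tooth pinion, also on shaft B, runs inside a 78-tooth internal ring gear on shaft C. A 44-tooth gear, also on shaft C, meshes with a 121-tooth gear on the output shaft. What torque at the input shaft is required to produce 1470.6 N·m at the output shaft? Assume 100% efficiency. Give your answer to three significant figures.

Overall ratio R = 2.566 × 1.9024 × 2.75 = 13.425.
Input torque = output torque / R = 1470.6 / 13.425 = 109.54 N·m.

110 N·m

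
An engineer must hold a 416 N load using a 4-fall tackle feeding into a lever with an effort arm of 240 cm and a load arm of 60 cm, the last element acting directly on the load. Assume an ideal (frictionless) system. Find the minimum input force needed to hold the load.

Block-and-tackle MA = number of supporting rope parts = 4.
Lever MA = effort arm / load arm = 240/60 = 4.
Combined ideal MA = 4 × 4 = 16.
Effort = load / MA = 416 / 16 = 26 N.

26 N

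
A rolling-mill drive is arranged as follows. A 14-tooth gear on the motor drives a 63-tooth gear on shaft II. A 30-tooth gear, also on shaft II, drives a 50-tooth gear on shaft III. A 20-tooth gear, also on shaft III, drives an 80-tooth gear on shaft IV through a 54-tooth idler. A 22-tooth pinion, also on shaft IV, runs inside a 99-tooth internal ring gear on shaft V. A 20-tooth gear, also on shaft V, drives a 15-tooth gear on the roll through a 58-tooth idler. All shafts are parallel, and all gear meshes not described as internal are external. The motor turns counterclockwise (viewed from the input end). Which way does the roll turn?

the motor → shaft II: external mesh, 1 reversal → CW.
shaft II → shaft III: external mesh, 1 reversal → CCW.
shaft III → shaft IV: driver → idler → driven is 2 external meshes, 2 reversals → CCW.
shaft IV → shaft V: internal mesh, same direction → CCW.
shaft V → the roll: driver → idler → driven is 2 external meshes, 2 reversals → CCW.
6 reversals in total — an even number — so the roll turns the same way as the motor.

counterclockwise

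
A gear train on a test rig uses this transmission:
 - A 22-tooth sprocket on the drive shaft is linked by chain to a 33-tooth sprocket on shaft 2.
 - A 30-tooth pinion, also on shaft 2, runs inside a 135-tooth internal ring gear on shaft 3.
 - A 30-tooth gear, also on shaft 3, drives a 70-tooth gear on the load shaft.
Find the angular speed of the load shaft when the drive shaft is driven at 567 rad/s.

chain 33/22 = 1.5 → 567/1.5 = 378 rad/s
internal gear 135/30 = 4.5 → 378/4.5 = 84 rad/s
gear mesh 70/30 = 2.3333 → 84/2.3333 = 36 rad/s

36 rad/s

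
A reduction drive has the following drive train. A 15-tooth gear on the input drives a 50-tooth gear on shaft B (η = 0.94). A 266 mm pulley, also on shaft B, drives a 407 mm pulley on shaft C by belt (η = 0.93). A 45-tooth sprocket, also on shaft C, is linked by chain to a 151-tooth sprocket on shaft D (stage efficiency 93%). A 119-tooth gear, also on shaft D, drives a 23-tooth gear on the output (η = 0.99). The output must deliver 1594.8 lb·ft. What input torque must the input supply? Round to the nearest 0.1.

Overall ratio R = 3.3333 × 1.5301 × 3.3556 × 0.19328 = 3.3078; overall efficiency η = 0.94 × 0.93 × 0.93 × 0.99 = 0.8049.
Input torque = output torque / (R × η) = 1594.8 / (3.3078 × 0.8049) = 599.02 lb·ft.

599.0 lb·ft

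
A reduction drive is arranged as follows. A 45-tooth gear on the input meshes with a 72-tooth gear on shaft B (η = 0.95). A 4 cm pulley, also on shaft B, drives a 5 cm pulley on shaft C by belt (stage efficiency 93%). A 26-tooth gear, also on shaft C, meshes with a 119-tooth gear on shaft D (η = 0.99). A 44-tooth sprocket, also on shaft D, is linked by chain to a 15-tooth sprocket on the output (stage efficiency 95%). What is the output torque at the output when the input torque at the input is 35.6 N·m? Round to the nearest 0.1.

gear mesh 72/45 = 1.6 → τ = 35.6·1.6·0.95 = 54.112 N·m
belt 5/4 = 1.25 → τ = 54.112·1.25·0.93 = 62.905 N·m
gear mesh 119/26 = 4.5769 → τ = 62.905·4.5769·0.99 = 285.03 N·m
chain 15/44 = 0.34091 → τ = 285.03·0.34091·0.95 = 92.312 N·m

92.3 N·m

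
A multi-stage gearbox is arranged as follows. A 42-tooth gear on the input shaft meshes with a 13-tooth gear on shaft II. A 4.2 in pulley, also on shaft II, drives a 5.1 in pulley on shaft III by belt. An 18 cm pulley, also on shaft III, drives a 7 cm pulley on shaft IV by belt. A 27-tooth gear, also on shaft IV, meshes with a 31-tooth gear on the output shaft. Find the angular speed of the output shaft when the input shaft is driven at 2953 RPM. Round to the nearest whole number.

Gear mesh: ratio = 13/42 = 0.30952, so shaft II turns at 2953 / 0.30952 = 9540.5 RPM.
Belt: ratio = 5.1/4.2 = 1.2143, so shaft III turns at 9540.5 / 1.2143 = 7856.9 RPM.
Belt: ratio = 7/18 = 0.38889, so shaft IV turns at 7856.9 / 0.38889 = 20203 RPM.
Gear mesh: ratio = 31/27 = 1.1481, so the output shaft turns at 20203 / 1.1481 = 17596 RPM.

17596 RPM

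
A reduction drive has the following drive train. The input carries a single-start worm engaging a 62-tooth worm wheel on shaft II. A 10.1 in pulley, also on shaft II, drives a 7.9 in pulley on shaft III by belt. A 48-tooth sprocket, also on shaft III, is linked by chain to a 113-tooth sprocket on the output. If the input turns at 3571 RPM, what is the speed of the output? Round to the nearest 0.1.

worm 62/1 = 62 → 3571/62 = 57.597 RPM
belt 7.9/10.1 = 0.78218 → 57.597/0.78218 = 73.636 RPM
chain 113/48 = 2.3542 → 73.636/2.3542 = 31.279 RPM

31.3 RPM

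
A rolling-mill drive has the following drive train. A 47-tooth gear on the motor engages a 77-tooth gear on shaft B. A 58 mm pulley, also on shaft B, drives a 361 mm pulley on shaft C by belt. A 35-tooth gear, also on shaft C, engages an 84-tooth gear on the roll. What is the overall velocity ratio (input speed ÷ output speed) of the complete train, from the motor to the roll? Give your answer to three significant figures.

Each stage contributes driven/driver: gear mesh 77/47 = 1.6383, belt 361/58 = 6.2241, gear mesh 84/35 = 2.4.
Overall: 1.6383 × 6.2241 × 2.4 = 24.473.

24.5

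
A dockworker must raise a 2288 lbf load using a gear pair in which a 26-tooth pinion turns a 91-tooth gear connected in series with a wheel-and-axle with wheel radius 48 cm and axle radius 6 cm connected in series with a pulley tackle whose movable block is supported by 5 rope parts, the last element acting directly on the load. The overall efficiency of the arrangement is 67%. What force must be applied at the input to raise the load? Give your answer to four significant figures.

Gear pair MA = 91/26 = 3.5.
Wheel-and-axle MA = R/r = 48/6 = 8.
Block-and-tackle MA = number of supporting rope parts = 5.
Combined ideal MA = 3.5 × 8 × 5 = 140.
Actual MA = 140 × 0.67 = 93.8.
Effort = load / actual MA = 2288 / 93.8 = 24.392 lbf.

24.39 lbf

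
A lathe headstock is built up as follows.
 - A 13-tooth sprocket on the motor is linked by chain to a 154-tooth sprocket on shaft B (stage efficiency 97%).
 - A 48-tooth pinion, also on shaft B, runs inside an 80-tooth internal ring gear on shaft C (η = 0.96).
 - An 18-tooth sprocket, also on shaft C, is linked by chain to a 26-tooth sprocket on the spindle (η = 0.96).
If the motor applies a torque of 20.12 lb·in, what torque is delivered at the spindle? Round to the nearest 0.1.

512.9 lb·in

chain 154/13 = 11.846 → τ = 20.12·11.846·0.97 = 231.19 lb·in
internal gear 80/48 = 1.6667 → τ = 231.19·1.6667·0.96 = 369.91 lb·in
chain 26/18 = 1.4444 → τ = 369.91·1.4444·0.96 = 512.94 lb·in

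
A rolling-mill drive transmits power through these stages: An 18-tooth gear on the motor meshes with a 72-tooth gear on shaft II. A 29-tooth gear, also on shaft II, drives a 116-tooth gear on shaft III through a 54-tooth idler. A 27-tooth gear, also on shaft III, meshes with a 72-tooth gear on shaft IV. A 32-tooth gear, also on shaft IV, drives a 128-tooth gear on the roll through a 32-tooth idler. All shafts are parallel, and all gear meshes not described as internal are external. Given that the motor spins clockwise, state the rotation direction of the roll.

clockwise

the motor → shaft II: external mesh, 1 reversal → CCW.
shaft II → shaft III: driver → idler → driven is 2 external meshes, 2 reversals → CCW.
shaft III → shaft IV: external mesh, 1 reversal → CW.
shaft IV → the roll: driver → idler → driven is 2 external meshes, 2 reversals → CW.
6 reversals in total — an even number — so the roll turns the same way as the motor.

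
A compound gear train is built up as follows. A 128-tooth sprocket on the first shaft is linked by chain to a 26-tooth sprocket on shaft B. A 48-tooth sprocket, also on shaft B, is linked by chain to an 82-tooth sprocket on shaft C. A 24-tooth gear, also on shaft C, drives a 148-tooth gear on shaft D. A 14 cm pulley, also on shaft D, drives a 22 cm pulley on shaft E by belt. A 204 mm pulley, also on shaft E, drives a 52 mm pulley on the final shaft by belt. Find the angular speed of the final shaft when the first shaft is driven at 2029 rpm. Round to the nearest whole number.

2367 rpm

Chain: ratio = 26/128 = 0.20312, so shaft B turns at 2029 / 0.20312 = 9988.9 rpm.
Chain: ratio = 82/48 = 1.7083, so shaft C turns at 9988.9 / 1.7083 = 5847.2 rpm.
Gear mesh: ratio = 148/24 = 6.1667, so shaft D turns at 5847.2 / 6.1667 = 948.19 rpm.
Belt: ratio = 22/14 = 1.5714, so shaft E turns at 948.19 / 1.5714 = 603.39 rpm.
Belt: ratio = 52/204 = 0.2549, so the final shaft turns at 603.39 / 0.2549 = 2367.2 rpm.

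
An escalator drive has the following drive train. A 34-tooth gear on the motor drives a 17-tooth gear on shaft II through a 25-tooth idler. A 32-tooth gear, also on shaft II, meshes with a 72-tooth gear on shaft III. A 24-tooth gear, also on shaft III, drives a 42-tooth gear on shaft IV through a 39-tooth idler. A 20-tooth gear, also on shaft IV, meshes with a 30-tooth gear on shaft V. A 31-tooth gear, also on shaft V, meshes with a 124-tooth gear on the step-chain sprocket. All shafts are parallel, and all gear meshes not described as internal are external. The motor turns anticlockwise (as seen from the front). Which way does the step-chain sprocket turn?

clockwise

the motor → shaft II: driver → idler → driven is 2 external meshes, 2 reversals → CCW.
shaft II → shaft III: external mesh, 1 reversal → CW.
shaft III → shaft IV: driver → idler → driven is 2 external meshes, 2 reversals → CW.
shaft IV → shaft V: external mesh, 1 reversal → CCW.
shaft V → the step-chain sprocket: external mesh, 1 reversal → CW.
7 reversals in total — an odd number — so the step-chain sprocket turns opposite to the motor.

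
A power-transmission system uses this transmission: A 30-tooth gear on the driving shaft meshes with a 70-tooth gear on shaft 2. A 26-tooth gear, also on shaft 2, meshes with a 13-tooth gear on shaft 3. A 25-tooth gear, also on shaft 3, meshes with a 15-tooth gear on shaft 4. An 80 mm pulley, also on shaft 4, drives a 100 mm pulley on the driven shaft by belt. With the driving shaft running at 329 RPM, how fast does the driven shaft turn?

Gear mesh: ratio = 70/30 = 2.3333, so shaft 2 turns at 329 / 2.3333 = 141 RPM.
Gear mesh: ratio = 13/26 = 0.5, so shaft 3 turns at 141 / 0.5 = 282 RPM.
Gear mesh: ratio = 15/25 = 0.6, so shaft 4 turns at 282 / 0.6 = 470 RPM.
Belt: ratio = 100/80 = 1.25, so the driven shaft turns at 470 / 1.25 = 376 RPM.

376 RPM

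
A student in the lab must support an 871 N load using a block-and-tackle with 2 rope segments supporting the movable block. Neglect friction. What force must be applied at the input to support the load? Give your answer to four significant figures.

Block-and-tackle MA = number of supporting rope parts = 2.
Effort = load / MA = 871 / 2 = 435.5 N.

435.5 N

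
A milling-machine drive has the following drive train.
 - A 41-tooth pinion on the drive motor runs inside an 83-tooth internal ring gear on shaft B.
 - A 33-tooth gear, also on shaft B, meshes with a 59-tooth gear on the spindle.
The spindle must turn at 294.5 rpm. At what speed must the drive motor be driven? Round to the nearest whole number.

1066 rpm

Overall ratio R = 2.0244 × 1.7879 = 3.6194.
Required input speed = output speed × R = 294.5 × 3.6194 = 1065.9 rpm.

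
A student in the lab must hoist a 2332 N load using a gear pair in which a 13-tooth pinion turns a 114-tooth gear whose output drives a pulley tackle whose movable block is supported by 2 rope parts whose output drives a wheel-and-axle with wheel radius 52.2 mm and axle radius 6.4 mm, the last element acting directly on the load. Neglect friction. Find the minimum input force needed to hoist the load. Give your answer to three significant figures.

16.3 N

Gear pair MA = 114/13 = 8.7692.
Block-and-tackle MA = number of supporting rope parts = 2.
Wheel-and-axle MA = R/r = 52.2/6.4 = 8.1562.
Combined ideal MA = 8.7692 × 2 × 8.1562 = 143.05.
Effort = load / MA = 2332 / 143.05 = 16.302 N.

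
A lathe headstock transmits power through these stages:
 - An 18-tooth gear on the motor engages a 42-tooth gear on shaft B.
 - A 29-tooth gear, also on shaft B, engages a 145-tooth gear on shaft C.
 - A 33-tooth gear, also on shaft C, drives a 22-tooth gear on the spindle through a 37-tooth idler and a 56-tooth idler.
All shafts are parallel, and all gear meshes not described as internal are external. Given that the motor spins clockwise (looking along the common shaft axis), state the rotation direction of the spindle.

counterclockwise

the motor → shaft B: external mesh, 1 reversal → CCW.
shaft B → shaft C: external mesh, 1 reversal → CW.
shaft C → the spindle: driver → idler → idler → driven is 3 external meshes, 3 reversals → CCW.
5 reversals in total — an odd number — so the spindle turns opposite to the motor.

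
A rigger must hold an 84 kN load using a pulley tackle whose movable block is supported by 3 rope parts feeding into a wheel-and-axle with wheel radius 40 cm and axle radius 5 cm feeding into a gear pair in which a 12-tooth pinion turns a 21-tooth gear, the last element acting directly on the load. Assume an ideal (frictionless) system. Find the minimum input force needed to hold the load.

Block-and-tackle MA = number of supporting rope parts = 3.
Wheel-and-axle MA = R/r = 40/5 = 8.
Gear pair MA = 21/12 = 1.75.
Combined ideal MA = 3 × 8 × 1.75 = 42.
Effort = load / MA = 84 / 42 = 2 kN.

2 kN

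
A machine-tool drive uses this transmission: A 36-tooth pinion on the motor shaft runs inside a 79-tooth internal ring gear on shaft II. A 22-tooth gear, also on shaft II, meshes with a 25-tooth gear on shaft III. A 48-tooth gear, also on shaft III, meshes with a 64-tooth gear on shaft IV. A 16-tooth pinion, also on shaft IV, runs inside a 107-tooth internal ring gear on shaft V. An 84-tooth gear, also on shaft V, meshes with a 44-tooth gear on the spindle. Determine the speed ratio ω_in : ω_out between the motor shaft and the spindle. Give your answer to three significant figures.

11.6

Each stage contributes driven/driver: internal gear 79/36 = 2.1944, gear mesh 25/22 = 1.1364, gear mesh 64/48 = 1.3333, internal gear 107/16 = 6.6875, gear mesh 44/84 = 0.52381.
Overall: 2.1944 × 1.1364 × 1.3333 × 6.6875 × 0.52381 = 11.647.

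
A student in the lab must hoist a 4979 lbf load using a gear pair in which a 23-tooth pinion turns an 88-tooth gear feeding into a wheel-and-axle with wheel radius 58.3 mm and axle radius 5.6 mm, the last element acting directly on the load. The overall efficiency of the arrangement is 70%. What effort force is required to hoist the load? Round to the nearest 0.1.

Gear pair MA = 88/23 = 3.8261.
Wheel-and-axle MA = R/r = 58.3/5.6 = 10.411.
Combined ideal MA = 3.8261 × 10.411 = 39.832.
Actual MA = 39.832 × 0.70 = 27.883.
Effort = load / actual MA = 4979 / 27.883 = 178.57 lbf.

178.6 lbf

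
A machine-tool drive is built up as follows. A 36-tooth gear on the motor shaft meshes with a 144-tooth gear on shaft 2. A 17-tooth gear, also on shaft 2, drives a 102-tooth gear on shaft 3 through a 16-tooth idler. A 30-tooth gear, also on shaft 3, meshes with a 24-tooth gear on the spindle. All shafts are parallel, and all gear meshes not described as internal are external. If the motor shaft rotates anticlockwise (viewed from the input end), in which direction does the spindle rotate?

anticlockwise

the motor shaft → shaft 2: external mesh, 1 reversal → CW.
shaft 2 → shaft 3: driver → idler → driven is 2 external meshes, 2 reversals → CW.
shaft 3 → the spindle: external mesh, 1 reversal → CCW.
4 reversals in total — an even number — so the spindle turns the same way as the motor shaft.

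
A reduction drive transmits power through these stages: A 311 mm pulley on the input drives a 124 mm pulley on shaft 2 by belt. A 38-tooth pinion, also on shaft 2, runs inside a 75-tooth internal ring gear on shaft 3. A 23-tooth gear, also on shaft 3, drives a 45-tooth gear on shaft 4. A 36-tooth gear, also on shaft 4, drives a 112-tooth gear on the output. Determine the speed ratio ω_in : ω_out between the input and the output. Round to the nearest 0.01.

Each stage contributes driven/driver: belt 124/311 = 0.39871, internal gear 75/38 = 1.9737, gear mesh 45/23 = 1.9565, gear mesh 112/36 = 3.1111.
Overall: 0.39871 × 1.9737 × 1.9565 × 3.1111 = 4.79.

4.79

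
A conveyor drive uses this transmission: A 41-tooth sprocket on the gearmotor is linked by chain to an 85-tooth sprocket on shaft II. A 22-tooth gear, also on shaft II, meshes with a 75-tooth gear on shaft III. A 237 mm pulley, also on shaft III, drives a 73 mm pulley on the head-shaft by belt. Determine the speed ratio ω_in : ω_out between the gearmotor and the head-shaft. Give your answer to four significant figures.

Each stage contributes driven/driver: chain 85/41 = 2.0732, gear mesh 75/22 = 3.4091, belt 73/237 = 0.30802.
Overall: 2.0732 × 3.4091 × 0.30802 = 2.1769.

2.177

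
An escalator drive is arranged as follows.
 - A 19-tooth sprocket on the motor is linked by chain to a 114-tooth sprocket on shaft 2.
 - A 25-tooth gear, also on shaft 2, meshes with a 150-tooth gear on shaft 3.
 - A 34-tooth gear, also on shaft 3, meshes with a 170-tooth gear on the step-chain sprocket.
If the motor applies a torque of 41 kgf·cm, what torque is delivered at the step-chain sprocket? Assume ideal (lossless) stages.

7380 kgf·cm

After the chain (114/19): 41 × 6 = 246 kgf·cm
After the gear mesh (150/25): 246 × 6 = 1476 kgf·cm
After the gear mesh (170/34): 1476 × 5 = 7380 kgf·cm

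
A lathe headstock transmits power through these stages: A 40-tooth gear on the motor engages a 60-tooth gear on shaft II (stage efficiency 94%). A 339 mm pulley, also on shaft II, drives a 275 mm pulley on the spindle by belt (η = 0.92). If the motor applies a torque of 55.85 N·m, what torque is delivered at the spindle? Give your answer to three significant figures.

58.8 N·m

Gear mesh: ratio = 60/40 = 1.5; torque at shaft II = 55.85 × 1.5 × 0.94 = 78.749 N·m.
Belt: ratio = 275/339 = 0.81121; torque at the spindle = 78.749 × 0.81121 × 0.92 = 58.771 N·m.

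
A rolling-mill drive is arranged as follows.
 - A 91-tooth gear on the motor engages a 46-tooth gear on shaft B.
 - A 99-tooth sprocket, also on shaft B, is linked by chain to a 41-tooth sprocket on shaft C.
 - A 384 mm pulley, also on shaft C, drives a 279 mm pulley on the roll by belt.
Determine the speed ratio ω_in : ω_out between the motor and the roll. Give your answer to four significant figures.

Each stage contributes driven/driver: gear mesh 46/91 = 0.50549, chain 41/99 = 0.41414, belt 279/384 = 0.72656.
Overall: 0.50549 × 0.41414 × 0.72656 = 0.1521.

0.1521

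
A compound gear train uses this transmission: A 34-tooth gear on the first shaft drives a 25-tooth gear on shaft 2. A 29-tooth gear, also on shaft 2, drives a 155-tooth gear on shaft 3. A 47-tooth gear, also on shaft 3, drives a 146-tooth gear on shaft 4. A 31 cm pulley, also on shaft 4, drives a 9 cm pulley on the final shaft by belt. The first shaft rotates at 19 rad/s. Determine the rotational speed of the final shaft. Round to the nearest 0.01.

gear mesh 25/34 = 0.73529 → 19/0.73529 = 25.84 rad/s
gear mesh 155/29 = 5.3448 → 25.84/5.3448 = 4.8346 rad/s
gear mesh 146/47 = 3.1064 → 4.8346/3.1064 = 1.5563 rad/s
belt 9/31 = 0.29032 → 1.5563/0.29032 = 5.3607 rad/s

5.36 rad/s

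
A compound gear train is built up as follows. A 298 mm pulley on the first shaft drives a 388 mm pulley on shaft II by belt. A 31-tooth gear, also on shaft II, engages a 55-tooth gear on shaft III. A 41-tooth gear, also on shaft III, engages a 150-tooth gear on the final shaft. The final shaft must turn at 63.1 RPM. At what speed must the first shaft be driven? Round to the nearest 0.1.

Overall ratio R = 1.302 × 1.7742 × 3.6585 = 8.4513.
Required input speed = output speed × R = 63.1 × 8.4513 = 533.28 RPM.

533.3 RPM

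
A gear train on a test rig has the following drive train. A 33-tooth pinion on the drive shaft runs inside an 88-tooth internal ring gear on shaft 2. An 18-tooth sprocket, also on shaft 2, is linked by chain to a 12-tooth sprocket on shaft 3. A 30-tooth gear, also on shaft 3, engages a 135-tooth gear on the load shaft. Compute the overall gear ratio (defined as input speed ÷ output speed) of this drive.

Each stage contributes driven/driver: internal gear 88/33 = 2.6667, chain 12/18 = 0.66667, gear mesh 135/30 = 4.5.
Overall: 2.6667 × 0.66667 × 4.5 = 8.

8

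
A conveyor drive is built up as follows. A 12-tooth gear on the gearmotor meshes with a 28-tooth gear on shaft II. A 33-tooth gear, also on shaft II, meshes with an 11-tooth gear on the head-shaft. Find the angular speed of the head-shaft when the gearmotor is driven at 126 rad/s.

162 rad/s

gear mesh 28/12 = 2.3333 → 126/2.3333 = 54 rad/s
gear mesh 11/33 = 0.33333 → 54/0.33333 = 162 rad/s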